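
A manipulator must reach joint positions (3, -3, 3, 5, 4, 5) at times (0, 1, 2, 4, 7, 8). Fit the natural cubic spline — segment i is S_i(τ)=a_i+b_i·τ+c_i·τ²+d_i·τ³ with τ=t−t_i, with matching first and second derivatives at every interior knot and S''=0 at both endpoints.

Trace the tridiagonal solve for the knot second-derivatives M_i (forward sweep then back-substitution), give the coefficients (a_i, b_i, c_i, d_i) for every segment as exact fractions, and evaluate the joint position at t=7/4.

  seg 0: a=3 b=-42251/4515 c=0 d=15161/4515
  seg 1: a=-3 b=3232/4515 c=15161/1505 d=-4325/903
  seg 2: a=3 b=4189/645 c=-6464/1505 d=3494/4515
  seg 3: a=5 b=-6317/4515 c=524/1505 d=32/13545
  seg 4: a=4 b=3403/4515 c=556/1505 d=-556/4515
S(7/4) = 113923/96320

Δ: Δ0=-6, Δ1=6, Δ2=1, Δ3=-1/3, Δ4=1
row 1: diag=4, rhs=72; c'=1/4, d'=18
row 2: denom=6−1·1/4=23/4; d'=(-30−1·18)/(23/4)=-192/23
row 3: denom=10−2·8/23=214/23; d'=(-8−2·-192/23)/(214/23)=100/107
row 4: denom=8−3·69/214=1505/214; d'=(8−3·100/107)/(1505/214)=1112/1505
back: M4=1112/1505
back: M3=100/107−69/214·1112/1505=1048/1505
back: M2=-192/23−8/23·1048/1505=-12928/1505
back: M1=18−1/4·-12928/1505=30322/1505
M: M0=0, M1=30322/1505, M2=-12928/1505, M3=1048/1505, M4=1112/1505, M5=0
seg 0: a=3, c=M0/2=0, d=(M1−M0)/(6·1)=15161/4515, b=Δ0−h0·(2M0+M1)/6=-42251/4515
seg 1: a=-3, c=M1/2=15161/1505, d=(M2−M1)/(6·1)=-4325/903, b=Δ1−h1·(2M1+M2)/6=3232/4515
seg 2: a=3, c=M2/2=-6464/1505, d=(M3−M2)/(6·2)=3494/4515, b=Δ2−h2·(2M2+M3)/6=4189/645
seg 3: a=5, c=M3/2=524/1505, d=(M4−M3)/(6·3)=32/13545, b=Δ3−h3·(2M3+M4)/6=-6317/4515
seg 4: a=4, c=M4/2=556/1505, d=(M5−M4)/(6·1)=-556/4515, b=Δ4−h4·(2M4+M5)/6=3403/4515
t_q=7/4 → seg 1, τ=3/4; S=-3+3232/4515·τ+15161/1505·τ²+-4325/903·τ³=113923/96320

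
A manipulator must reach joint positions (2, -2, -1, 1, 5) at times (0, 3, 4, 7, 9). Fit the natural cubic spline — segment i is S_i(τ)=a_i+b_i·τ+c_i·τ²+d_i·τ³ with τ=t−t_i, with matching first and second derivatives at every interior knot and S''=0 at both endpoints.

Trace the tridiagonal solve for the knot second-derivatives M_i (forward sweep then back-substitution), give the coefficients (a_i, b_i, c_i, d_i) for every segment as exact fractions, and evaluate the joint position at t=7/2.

Δ: Δ0=-4/3, Δ1=1, Δ2=2/3, Δ3=2
row 1: diag=8, rhs=14; c'=1/8, d'=7/4
row 2: denom=8−1·1/8=63/8; d'=(-2−1·7/4)/(63/8)=-10/21
row 3: denom=10−3·8/21=62/7; d'=(8−3·-10/21)/(62/7)=33/31
back: M3=33/31
back: M2=-10/21−8/21·33/31=-82/93
back: M1=7/4−1/8·-82/93=173/93
M: M0=0, M1=173/93, M2=-82/93, M3=33/31, M4=0
seg 0: a=2, c=M0/2=0, d=(M1−M0)/(6·3)=173/1674, b=Δ0−h0·(2M0+M1)/6=-421/186
seg 1: a=-2, c=M1/2=173/186, d=(M2−M1)/(6·1)=-85/186, b=Δ1−h1·(2M1+M2)/6=49/93
seg 2: a=-1, c=M2/2=-41/93, d=(M3−M2)/(6·3)=181/1674, b=Δ2−h2·(2M2+M3)/6=63/62
seg 3: a=1, c=M3/2=33/62, d=(M4−M3)/(6·2)=-11/124, b=Δ3−h3·(2M3+M4)/6=40/31
t_q=7/2 → seg 1, τ=1/2; S=-2+49/93·τ+173/186·τ²+-85/186·τ³=-2323/1488

  seg 0: a=2 b=-421/186 c=0 d=173/1674
  seg 1: a=-2 b=49/93 c=173/186 d=-85/186
  seg 2: a=-1 b=63/62 c=-41/93 d=181/1674
  seg 3: a=1 b=40/31 c=33/62 d=-11/124
S(7/2) = -2323/1488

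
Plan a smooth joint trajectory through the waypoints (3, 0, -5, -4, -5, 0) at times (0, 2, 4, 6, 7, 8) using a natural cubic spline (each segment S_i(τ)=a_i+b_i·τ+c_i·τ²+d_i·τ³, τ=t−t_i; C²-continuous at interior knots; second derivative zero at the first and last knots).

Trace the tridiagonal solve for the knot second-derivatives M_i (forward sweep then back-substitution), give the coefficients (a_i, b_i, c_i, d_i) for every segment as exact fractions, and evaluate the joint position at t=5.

Δ: Δ0=-3/2, Δ1=-5/2, Δ2=1/2, Δ3=-1, Δ4=5
row 1: diag=8, rhs=-6; c'=1/4, d'=-3/4
row 2: denom=8−2·1/4=15/2; d'=(18−2·-3/4)/(15/2)=13/5
row 3: denom=6−2·4/15=82/15; d'=(-9−2·13/5)/(82/15)=-213/82
row 4: denom=4−1·15/82=313/82; d'=(36−1·-213/82)/(313/82)=3165/313
back: M4=3165/313
back: M3=-213/82−15/82·3165/313=-1392/313
back: M2=13/5−4/15·-1392/313=1185/313
back: M1=-3/4−1/4·1185/313=-531/313
M: M0=0, M1=-531/313, M2=1185/313, M3=-1392/313, M4=3165/313, M5=0
seg 0: a=3, c=M0/2=0, d=(M1−M0)/(6·2)=-177/1252, b=Δ0−h0·(2M0+M1)/6=-585/626
seg 1: a=0, c=M1/2=-531/626, d=(M2−M1)/(6·2)=143/313, b=Δ1−h1·(2M1+M2)/6=-1647/626
seg 2: a=-5, c=M2/2=1185/626, d=(M3−M2)/(6·2)=-859/1252, b=Δ2−h2·(2M2+M3)/6=-339/626
seg 3: a=-4, c=M3/2=-696/313, d=(M4−M3)/(6·1)=1519/626, b=Δ3−h3·(2M3+M4)/6=-753/626
seg 4: a=-5, c=M4/2=3165/626, d=(M5−M4)/(6·1)=-1055/626, b=Δ4−h4·(2M4+M5)/6=510/313
t_q=5 → seg 2, τ=1; S=-5+-339/626·τ+1185/626·τ²+-859/1252·τ³=-5427/1252

  seg 0: a=3 b=-585/626 c=0 d=-177/1252
  seg 1: a=0 b=-1647/626 c=-531/626 d=143/313
  seg 2: a=-5 b=-339/626 c=1185/626 d=-859/1252
  seg 3: a=-4 b=-753/626 c=-696/313 d=1519/626
  seg 4: a=-5 b=510/313 c=3165/626 d=-1055/626
S(5) = -5427/1252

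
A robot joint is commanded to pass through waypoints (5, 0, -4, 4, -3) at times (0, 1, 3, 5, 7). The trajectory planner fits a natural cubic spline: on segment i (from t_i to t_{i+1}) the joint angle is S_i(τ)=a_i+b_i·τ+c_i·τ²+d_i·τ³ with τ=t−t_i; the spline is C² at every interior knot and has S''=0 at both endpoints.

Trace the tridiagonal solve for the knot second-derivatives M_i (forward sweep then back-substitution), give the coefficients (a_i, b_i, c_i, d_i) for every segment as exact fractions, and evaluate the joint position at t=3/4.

  seg 0: a=5 b=-847/164 c=0 d=27/164
  seg 1: a=0 b=-383/82 c=81/164 d=69/164
  seg 2: a=-4 b=193/82 c=495/164 d=-45/41
  seg 3: a=4 b=103/82 c=-585/164 d=195/328
S(3/4) = 12553/10496

Δ: Δ0=-5, Δ1=-2, Δ2=4, Δ3=-7/2
row 1: diag=6, rhs=18; c'=1/3, d'=3
row 2: denom=8−2·1/3=22/3; d'=(36−2·3)/(22/3)=45/11
row 3: denom=8−2·3/11=82/11; d'=(-45−2·45/11)/(82/11)=-585/82
back: M3=-585/82
back: M2=45/11−3/11·-585/82=495/82
back: M1=3−1/3·495/82=81/82
M: M0=0, M1=81/82, M2=495/82, M3=-585/82, M4=0
seg 0: a=5, c=M0/2=0, d=(M1−M0)/(6·1)=27/164, b=Δ0−h0·(2M0+M1)/6=-847/164
seg 1: a=0, c=M1/2=81/164, d=(M2−M1)/(6·2)=69/164, b=Δ1−h1·(2M1+M2)/6=-383/82
seg 2: a=-4, c=M2/2=495/164, d=(M3−M2)/(6·2)=-45/41, b=Δ2−h2·(2M2+M3)/6=193/82
seg 3: a=4, c=M3/2=-585/164, d=(M4−M3)/(6·2)=195/328, b=Δ3−h3·(2M3+M4)/6=103/82
t_q=3/4 → seg 0, τ=3/4; S=5+-847/164·τ+0·τ²+27/164·τ³=12553/10496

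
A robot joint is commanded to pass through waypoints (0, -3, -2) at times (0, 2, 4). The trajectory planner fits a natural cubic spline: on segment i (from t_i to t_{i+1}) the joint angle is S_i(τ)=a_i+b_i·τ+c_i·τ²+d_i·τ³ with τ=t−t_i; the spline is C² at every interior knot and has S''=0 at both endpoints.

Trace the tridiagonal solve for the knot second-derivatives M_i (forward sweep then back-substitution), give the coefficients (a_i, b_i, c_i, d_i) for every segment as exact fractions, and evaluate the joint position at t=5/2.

Δ: Δ0=-3/2, Δ1=1/2
row 1: diag=8, rhs=12; c'=1/4, d'=3/2
back: M1=3/2
M: M0=0, M1=3/2, M2=0
seg 0: a=0, c=M0/2=0, d=(M1−M0)/(6·2)=1/8, b=Δ0−h0·(2M0+M1)/6=-2
seg 1: a=-3, c=M1/2=3/4, d=(M2−M1)/(6·2)=-1/8, b=Δ1−h1·(2M1+M2)/6=-1/2
t_q=5/2 → seg 1, τ=1/2; S=-3+-1/2·τ+3/4·τ²+-1/8·τ³=-197/64

  seg 0: a=0 b=-2 c=0 d=1/8
  seg 1: a=-3 b=-1/2 c=3/4 d=-1/8
S(5/2) = -197/64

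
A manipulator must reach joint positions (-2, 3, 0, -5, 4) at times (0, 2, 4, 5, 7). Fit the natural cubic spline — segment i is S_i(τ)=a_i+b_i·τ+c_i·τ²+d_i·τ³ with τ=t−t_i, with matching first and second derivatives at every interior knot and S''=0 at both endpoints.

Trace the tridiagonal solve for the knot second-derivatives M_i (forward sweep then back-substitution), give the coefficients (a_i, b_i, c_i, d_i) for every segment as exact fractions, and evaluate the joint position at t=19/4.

Δ: Δ0=5/2, Δ1=-3/2, Δ2=-5, Δ3=9/2
row 1: diag=8, rhs=-24; c'=1/4, d'=-3
row 2: denom=6−2·1/4=11/2; d'=(-21−2·-3)/(11/2)=-30/11
row 3: denom=6−1·2/11=64/11; d'=(57−1·-30/11)/(64/11)=657/64
back: M3=657/64
back: M2=-30/11−2/11·657/64=-147/32
back: M1=-3−1/4·-147/32=-237/128
M: M0=0, M1=-237/128, M2=-147/32, M3=657/64, M4=0
seg 0: a=-2, c=M0/2=0, d=(M1−M0)/(6·2)=-79/512, b=Δ0−h0·(2M0+M1)/6=399/128
seg 1: a=3, c=M1/2=-237/256, d=(M2−M1)/(6·2)=-117/512, b=Δ1−h1·(2M1+M2)/6=81/64
seg 2: a=0, c=M2/2=-147/64, d=(M3−M2)/(6·1)=317/128, b=Δ2−h2·(2M2+M3)/6=-663/128
seg 3: a=-5, c=M3/2=657/128, d=(M4−M3)/(6·2)=-219/256, b=Δ3−h3·(2M3+M4)/6=-75/32
t_q=19/4 → seg 2, τ=3/4; S=0+-663/128·τ+-147/64·τ²+317/128·τ³=-33849/8192

  seg 0: a=-2 b=399/128 c=0 d=-79/512
  seg 1: a=3 b=81/64 c=-237/256 d=-117/512
  seg 2: a=0 b=-663/128 c=-147/64 d=317/128
  seg 3: a=-5 b=-75/32 c=657/128 d=-219/256
S(19/4) = -33849/8192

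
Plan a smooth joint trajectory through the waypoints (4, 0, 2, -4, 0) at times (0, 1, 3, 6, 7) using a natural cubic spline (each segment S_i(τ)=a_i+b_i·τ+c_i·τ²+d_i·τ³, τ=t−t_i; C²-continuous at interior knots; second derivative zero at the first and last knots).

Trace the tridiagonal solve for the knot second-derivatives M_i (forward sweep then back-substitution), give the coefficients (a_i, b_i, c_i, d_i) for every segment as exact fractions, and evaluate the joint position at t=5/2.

  seg 0: a=4 b=-2015/394 c=0 d=439/394
  seg 1: a=0 b=-349/197 c=1317/394 d=-771/788
  seg 2: a=2 b=-28/197 c=-498/197 d=376/591
  seg 3: a=-4 b=368/197 c=630/197 d=-210/197
S(5/2) = 9843/6304

Δ: Δ0=-4, Δ1=1, Δ2=-2, Δ3=4
row 1: diag=6, rhs=30; c'=1/3, d'=5
row 2: denom=10−2·1/3=28/3; d'=(-18−2·5)/(28/3)=-3
row 3: denom=8−3·9/28=197/28; d'=(36−3·-3)/(197/28)=1260/197
back: M3=1260/197
back: M2=-3−9/28·1260/197=-996/197
back: M1=5−1/3·-996/197=1317/197
M: M0=0, M1=1317/197, M2=-996/197, M3=1260/197, M4=0
seg 0: a=4, c=M0/2=0, d=(M1−M0)/(6·1)=439/394, b=Δ0−h0·(2M0+M1)/6=-2015/394
seg 1: a=0, c=M1/2=1317/394, d=(M2−M1)/(6·2)=-771/788, b=Δ1−h1·(2M1+M2)/6=-349/197
seg 2: a=2, c=M2/2=-498/197, d=(M3−M2)/(6·3)=376/591, b=Δ2−h2·(2M2+M3)/6=-28/197
seg 3: a=-4, c=M3/2=630/197, d=(M4−M3)/(6·1)=-210/197, b=Δ3−h3·(2M3+M4)/6=368/197
t_q=5/2 → seg 1, τ=3/2; S=0+-349/197·τ+1317/394·τ²+-771/788·τ³=9843/6304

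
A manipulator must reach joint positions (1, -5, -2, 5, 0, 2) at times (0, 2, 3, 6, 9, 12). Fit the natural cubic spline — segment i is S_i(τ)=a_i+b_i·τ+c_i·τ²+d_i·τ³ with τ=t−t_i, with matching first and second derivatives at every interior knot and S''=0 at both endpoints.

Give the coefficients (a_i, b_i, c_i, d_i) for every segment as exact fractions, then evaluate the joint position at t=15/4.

Δ: Δ0=-3, Δ1=3, Δ2=7/3, Δ3=-5/3, Δ4=2/3
row 1: diag=6, rhs=36; c'=1/6, d'=6
row 2: denom=8−1·1/6=47/6; d'=(-4−1·6)/(47/6)=-60/47
row 3: denom=12−3·18/47=510/47; d'=(-24−3·-60/47)/(510/47)=-158/85
row 4: denom=12−3·47/170=1899/170; d'=(14−3·-158/85)/(1899/170)=3328/1899
back: M4=3328/1899
back: M3=-158/85−47/170·3328/1899=-4450/1899
back: M2=-60/47−18/47·-4450/1899=-80/211
back: M1=6−1/6·-80/211=3838/633
M: M0=0, M1=3838/633, M2=-80/211, M3=-4450/1899, M4=3328/1899, M5=0
seg 0: a=1, c=M0/2=0, d=(M1−M0)/(6·2)=1919/3798, b=Δ0−h0·(2M0+M1)/6=-9535/1899
seg 1: a=-5, c=M1/2=1919/633, d=(M2−M1)/(6·1)=-2039/1899, b=Δ1−h1·(2M1+M2)/6=1979/1899
seg 2: a=-2, c=M2/2=-40/211, d=(M3−M2)/(6·3)=-1865/17091, b=Δ2−h2·(2M2+M3)/6=7376/1899
seg 3: a=5, c=M3/2=-2225/1899, d=(M4−M3)/(6·3)=3889/17091, b=Δ3−h3·(2M3+M4)/6=-379/1899
seg 4: a=0, c=M4/2=1664/1899, d=(M5−M4)/(6·3)=-1664/17091, b=Δ4−h4·(2M4+M5)/6=-2062/1899
t_q=15/4 → seg 2, τ=3/4; S=-2+7376/1899·τ+-40/211·τ²+-1865/17091·τ³=10269/13504

  seg 0: a=1 b=-9535/1899 c=0 d=1919/3798
  seg 1: a=-5 b=1979/1899 c=1919/633 d=-2039/1899
  seg 2: a=-2 b=7376/1899 c=-40/211 d=-1865/17091
  seg 3: a=5 b=-379/1899 c=-2225/1899 d=3889/17091
  seg 4: a=0 b=-2062/1899 c=1664/1899 d=-1664/17091
S(15/4) = 10269/13504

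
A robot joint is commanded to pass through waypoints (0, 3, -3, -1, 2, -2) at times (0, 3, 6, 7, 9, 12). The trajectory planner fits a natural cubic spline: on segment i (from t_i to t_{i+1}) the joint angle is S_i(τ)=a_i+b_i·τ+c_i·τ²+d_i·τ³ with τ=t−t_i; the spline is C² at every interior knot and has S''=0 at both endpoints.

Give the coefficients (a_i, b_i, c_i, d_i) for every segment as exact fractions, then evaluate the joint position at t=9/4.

Δ: Δ0=1, Δ1=-2, Δ2=2, Δ3=3/2, Δ4=-4/3
row 1: diag=12, rhs=-18; c'=1/4, d'=-3/2
row 2: denom=8−3·1/4=29/4; d'=(24−3·-3/2)/(29/4)=114/29
row 3: denom=6−1·4/29=170/29; d'=(-3−1·114/29)/(170/29)=-201/170
row 4: denom=10−2·29/85=792/85; d'=(-17−2·-201/170)/(792/85)=-311/198
back: M4=-311/198
back: M3=-201/170−29/85·-311/198=-64/99
back: M2=114/29−4/29·-64/99=398/99
back: M1=-3/2−1/4·398/99=-248/99
M: M0=0, M1=-248/99, M2=398/99, M3=-64/99, M4=-311/198, M5=0
seg 0: a=0, c=M0/2=0, d=(M1−M0)/(6·3)=-124/891, b=Δ0−h0·(2M0+M1)/6=223/99
seg 1: a=3, c=M1/2=-124/99, d=(M2−M1)/(6·3)=323/891, b=Δ1−h1·(2M1+M2)/6=-149/99
seg 2: a=-3, c=M2/2=199/99, d=(M3−M2)/(6·1)=-7/9, b=Δ2−h2·(2M2+M3)/6=76/99
seg 3: a=-1, c=M3/2=-32/99, d=(M4−M3)/(6·2)=-61/792, b=Δ3−h3·(2M3+M4)/6=27/11
seg 4: a=2, c=M4/2=-311/396, d=(M5−M4)/(6·3)=311/3564, b=Δ4−h4·(2M4+M5)/6=47/198
t_q=9/4 → seg 0, τ=9/4; S=0+223/99·τ+0·τ²+-124/891·τ³=613/176

  seg 0: a=0 b=223/99 c=0 d=-124/891
  seg 1: a=3 b=-149/99 c=-124/99 d=323/891
  seg 2: a=-3 b=76/99 c=199/99 d=-7/9
  seg 3: a=-1 b=27/11 c=-32/99 d=-61/792
  seg 4: a=2 b=47/198 c=-311/396 d=311/3564
S(9/4) = 613/176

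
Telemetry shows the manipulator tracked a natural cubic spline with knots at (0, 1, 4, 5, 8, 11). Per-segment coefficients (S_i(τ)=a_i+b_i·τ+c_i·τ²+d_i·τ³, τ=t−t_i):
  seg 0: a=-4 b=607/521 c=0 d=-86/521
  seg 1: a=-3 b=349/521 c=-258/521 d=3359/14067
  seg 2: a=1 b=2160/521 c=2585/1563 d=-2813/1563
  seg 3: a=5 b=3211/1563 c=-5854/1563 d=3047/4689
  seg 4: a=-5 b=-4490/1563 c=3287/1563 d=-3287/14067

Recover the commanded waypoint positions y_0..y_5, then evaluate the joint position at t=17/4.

y_0=-4 y_1=-3 y_2=1 y_3=5 y_4=-5 y_5=-1
S(17/4) = 70413/33344

y_0 = S_0(0) = a_0 = -4
y_1 = S_1(0) = a_1 = -3
y_2 = S_2(0) = a_2 = 1
y_3 = S_3(0) = a_3 = 5
y_4 = S_4(0) = a_4 = -5
y_5 = S_4(3) = -1
t_q=17/4 is in segment 2 (τ=1/4); S_2(τ)=70413/33344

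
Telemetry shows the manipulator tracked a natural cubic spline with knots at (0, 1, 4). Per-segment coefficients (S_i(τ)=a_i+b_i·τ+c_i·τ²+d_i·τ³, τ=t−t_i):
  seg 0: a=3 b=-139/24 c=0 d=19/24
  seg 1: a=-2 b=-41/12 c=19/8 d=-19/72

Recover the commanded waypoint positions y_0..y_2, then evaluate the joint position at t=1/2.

y_0 = S_0(0) = a_0 = 3
y_1 = S_1(0) = a_1 = -2
y_2 = S_1(3) = 2
t_q=1/2 is in segment 0 (τ=1/2); S_0(τ)=13/64

y_0=3 y_1=-2 y_2=2
S(1/2) = 13/64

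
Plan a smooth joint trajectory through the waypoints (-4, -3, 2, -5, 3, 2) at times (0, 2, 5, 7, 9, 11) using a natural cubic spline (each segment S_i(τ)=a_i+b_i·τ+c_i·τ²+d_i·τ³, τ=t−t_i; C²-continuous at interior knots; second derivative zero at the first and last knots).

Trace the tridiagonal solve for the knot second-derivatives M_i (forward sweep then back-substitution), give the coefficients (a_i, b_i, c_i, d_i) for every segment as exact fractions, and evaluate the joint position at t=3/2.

  seg 0: a=-4 b=-433/1542 c=0 d=301/1542
  seg 1: a=-3 b=3179/1542 c=301/257 d=-2009/4626
  seg 2: a=2 b=-2033/771 c=-1407/514 d=7111/6168
  seg 3: a=-5 b=383/1542 c=4297/1028 d=-3553/3084
  seg 4: a=3 b=4847/1542 c=-2809/1028 d=2809/6168
S(3/2) = -15471/4112

Δ: Δ0=1/2, Δ1=5/3, Δ2=-7/2, Δ3=4, Δ4=-1/2
row 1: diag=10, rhs=7; c'=3/10, d'=7/10
row 2: denom=10−3·3/10=91/10; d'=(-31−3·7/10)/(91/10)=-331/91
row 3: denom=8−2·20/91=688/91; d'=(45−2·-331/91)/(688/91)=4757/688
row 4: denom=8−2·91/344=1285/172; d'=(-27−2·4757/688)/(1285/172)=-2809/514
back: M4=-2809/514
back: M3=4757/688−91/344·-2809/514=4297/514
back: M2=-331/91−20/91·4297/514=-1407/257
back: M1=7/10−3/10·-1407/257=602/257
M: M0=0, M1=602/257, M2=-1407/257, M3=4297/514, M4=-2809/514, M5=0
seg 0: a=-4, c=M0/2=0, d=(M1−M0)/(6·2)=301/1542, b=Δ0−h0·(2M0+M1)/6=-433/1542
seg 1: a=-3, c=M1/2=301/257, d=(M2−M1)/(6·3)=-2009/4626, b=Δ1−h1·(2M1+M2)/6=3179/1542
seg 2: a=2, c=M2/2=-1407/514, d=(M3−M2)/(6·2)=7111/6168, b=Δ2−h2·(2M2+M3)/6=-2033/771
seg 3: a=-5, c=M3/2=4297/1028, d=(M4−M3)/(6·2)=-3553/3084, b=Δ3−h3·(2M3+M4)/6=383/1542
seg 4: a=3, c=M4/2=-2809/1028, d=(M5−M4)/(6·2)=2809/6168, b=Δ4−h4·(2M4+M5)/6=4847/1542
t_q=3/2 → seg 0, τ=3/2; S=-4+-433/1542·τ+0·τ²+301/1542·τ³=-15471/4112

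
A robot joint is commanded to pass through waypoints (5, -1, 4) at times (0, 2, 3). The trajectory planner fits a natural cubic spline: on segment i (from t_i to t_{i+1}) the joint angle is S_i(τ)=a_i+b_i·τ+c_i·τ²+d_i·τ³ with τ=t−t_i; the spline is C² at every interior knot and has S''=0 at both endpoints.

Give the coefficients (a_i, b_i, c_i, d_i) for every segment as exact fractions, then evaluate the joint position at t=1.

Δ: Δ0=-3, Δ1=5
row 1: diag=6, rhs=48; c'=1/6, d'=8
back: M1=8
M: M0=0, M1=8, M2=0
seg 0: a=5, c=M0/2=0, d=(M1−M0)/(6·2)=2/3, b=Δ0−h0·(2M0+M1)/6=-17/3
seg 1: a=-1, c=M1/2=4, d=(M2−M1)/(6·1)=-4/3, b=Δ1−h1·(2M1+M2)/6=7/3
t_q=1 → seg 0, τ=1; S=5+-17/3·τ+0·τ²+2/3·τ³=0

  seg 0: a=5 b=-17/3 c=0 d=2/3
  seg 1: a=-1 b=7/3 c=4 d=-4/3
S(1) = 0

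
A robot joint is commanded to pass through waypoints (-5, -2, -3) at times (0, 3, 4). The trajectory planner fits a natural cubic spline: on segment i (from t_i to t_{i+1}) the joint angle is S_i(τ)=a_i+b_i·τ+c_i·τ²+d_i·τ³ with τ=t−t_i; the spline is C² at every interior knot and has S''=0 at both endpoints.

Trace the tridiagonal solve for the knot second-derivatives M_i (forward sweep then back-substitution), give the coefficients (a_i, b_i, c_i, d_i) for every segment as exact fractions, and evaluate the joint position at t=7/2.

Δ: Δ0=1, Δ1=-1
row 1: diag=8, rhs=-12; c'=1/8, d'=-3/2
back: M1=-3/2
M: M0=0, M1=-3/2, M2=0
seg 0: a=-5, c=M0/2=0, d=(M1−M0)/(6·3)=-1/12, b=Δ0−h0·(2M0+M1)/6=7/4
seg 1: a=-2, c=M1/2=-3/4, d=(M2−M1)/(6·1)=1/4, b=Δ1−h1·(2M1+M2)/6=-1/2
t_q=7/2 → seg 1, τ=1/2; S=-2+-1/2·τ+-3/4·τ²+1/4·τ³=-77/32

  seg 0: a=-5 b=7/4 c=0 d=-1/12
  seg 1: a=-2 b=-1/2 c=-3/4 d=1/4
S(7/2) = -77/32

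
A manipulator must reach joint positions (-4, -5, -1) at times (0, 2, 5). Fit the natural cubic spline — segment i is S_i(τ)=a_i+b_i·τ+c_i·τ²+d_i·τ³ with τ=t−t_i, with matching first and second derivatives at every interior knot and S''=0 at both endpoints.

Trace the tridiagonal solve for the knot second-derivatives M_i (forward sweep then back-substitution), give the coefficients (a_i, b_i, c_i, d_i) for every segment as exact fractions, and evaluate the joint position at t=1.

  seg 0: a=-4 b=-13/15 c=0 d=11/120
  seg 1: a=-5 b=7/30 c=11/20 d=-11/180
S(1) = -191/40

Δ: Δ0=-1/2, Δ1=4/3
row 1: diag=10, rhs=11; c'=3/10, d'=11/10
back: M1=11/10
M: M0=0, M1=11/10, M2=0
seg 0: a=-4, c=M0/2=0, d=(M1−M0)/(6·2)=11/120, b=Δ0−h0·(2M0+M1)/6=-13/15
seg 1: a=-5, c=M1/2=11/20, d=(M2−M1)/(6·3)=-11/180, b=Δ1−h1·(2M1+M2)/6=7/30
t_q=1 → seg 0, τ=1; S=-4+-13/15·τ+0·τ²+11/120·τ³=-191/40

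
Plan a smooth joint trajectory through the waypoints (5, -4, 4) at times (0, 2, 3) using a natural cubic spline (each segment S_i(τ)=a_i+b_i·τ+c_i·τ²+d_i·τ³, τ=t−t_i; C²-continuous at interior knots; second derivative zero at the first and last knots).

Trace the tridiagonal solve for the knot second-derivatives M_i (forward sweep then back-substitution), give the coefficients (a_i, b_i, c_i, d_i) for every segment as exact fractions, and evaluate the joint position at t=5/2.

  seg 0: a=5 b=-26/3 c=0 d=25/24
  seg 1: a=-4 b=23/6 c=25/4 d=-25/12
S(5/2) = -25/32

Δ: Δ0=-9/2, Δ1=8
row 1: diag=6, rhs=75; c'=1/6, d'=25/2
back: M1=25/2
M: M0=0, M1=25/2, M2=0
seg 0: a=5, c=M0/2=0, d=(M1−M0)/(6·2)=25/24, b=Δ0−h0·(2M0+M1)/6=-26/3
seg 1: a=-4, c=M1/2=25/4, d=(M2−M1)/(6·1)=-25/12, b=Δ1−h1·(2M1+M2)/6=23/6
t_q=5/2 → seg 1, τ=1/2; S=-4+23/6·τ+25/4·τ²+-25/12·τ³=-25/32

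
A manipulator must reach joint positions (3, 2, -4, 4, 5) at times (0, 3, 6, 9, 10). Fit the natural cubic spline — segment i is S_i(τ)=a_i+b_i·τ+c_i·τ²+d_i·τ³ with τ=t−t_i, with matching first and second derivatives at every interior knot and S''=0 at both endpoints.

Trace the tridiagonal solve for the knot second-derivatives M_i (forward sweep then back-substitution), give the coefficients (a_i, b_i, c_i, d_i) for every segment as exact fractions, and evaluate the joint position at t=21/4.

Δ: Δ0=-1/3, Δ1=-2, Δ2=8/3, Δ3=1
row 1: diag=12, rhs=-10; c'=1/4, d'=-5/6
row 2: denom=12−3·1/4=45/4; d'=(28−3·-5/6)/(45/4)=122/45
row 3: denom=8−3·4/15=36/5; d'=(-10−3·122/45)/(36/5)=-68/27
back: M3=-68/27
back: M2=122/45−4/15·-68/27=274/81
back: M1=-5/6−1/4·274/81=-136/81
M: M0=0, M1=-136/81, M2=274/81, M3=-68/27, M4=0
seg 0: a=3, c=M0/2=0, d=(M1−M0)/(6·3)=-68/729, b=Δ0−h0·(2M0+M1)/6=41/81
seg 1: a=2, c=M1/2=-68/81, d=(M2−M1)/(6·3)=205/729, b=Δ1−h1·(2M1+M2)/6=-163/81
seg 2: a=-4, c=M2/2=137/81, d=(M3−M2)/(6·3)=-239/729, b=Δ2−h2·(2M2+M3)/6=44/81
seg 3: a=4, c=M3/2=-34/27, d=(M4−M3)/(6·1)=34/81, b=Δ3−h3·(2M3+M4)/6=149/81
t_q=21/4 → seg 1, τ=9/4; S=2+-163/81·τ+-68/81·τ²+205/729·τ³=-2059/576

  seg 0: a=3 b=41/81 c=0 d=-68/729
  seg 1: a=2 b=-163/81 c=-68/81 d=205/729
  seg 2: a=-4 b=44/81 c=137/81 d=-239/729
  seg 3: a=4 b=149/81 c=-34/27 d=34/81
S(21/4) = -2059/576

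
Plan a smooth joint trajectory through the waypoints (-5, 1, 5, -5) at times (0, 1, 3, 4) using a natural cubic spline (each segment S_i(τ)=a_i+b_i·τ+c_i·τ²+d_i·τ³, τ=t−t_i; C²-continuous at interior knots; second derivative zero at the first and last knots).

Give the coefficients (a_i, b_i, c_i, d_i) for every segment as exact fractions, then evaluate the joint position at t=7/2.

  seg 0: a=-5 b=6 c=0 d=0
  seg 1: a=1 b=6 c=0 d=-1
  seg 2: a=5 b=-6 c=-6 d=2
S(7/2) = 3/4

Δ: Δ0=6, Δ1=2, Δ2=-10
row 1: diag=6, rhs=-24; c'=1/3, d'=-4
row 2: denom=6−2·1/3=16/3; d'=(-72−2·-4)/(16/3)=-12
back: M2=-12
back: M1=-4−1/3·-12=0
M: M0=0, M1=0, M2=-12, M3=0
seg 0: a=-5, c=M0/2=0, d=(M1−M0)/(6·1)=0, b=Δ0−h0·(2M0+M1)/6=6
seg 1: a=1, c=M1/2=0, d=(M2−M1)/(6·2)=-1, b=Δ1−h1·(2M1+M2)/6=6
seg 2: a=5, c=M2/2=-6, d=(M3−M2)/(6·1)=2, b=Δ2−h2·(2M2+M3)/6=-6
t_q=7/2 → seg 2, τ=1/2; S=5+-6·τ+-6·τ²+2·τ³=3/4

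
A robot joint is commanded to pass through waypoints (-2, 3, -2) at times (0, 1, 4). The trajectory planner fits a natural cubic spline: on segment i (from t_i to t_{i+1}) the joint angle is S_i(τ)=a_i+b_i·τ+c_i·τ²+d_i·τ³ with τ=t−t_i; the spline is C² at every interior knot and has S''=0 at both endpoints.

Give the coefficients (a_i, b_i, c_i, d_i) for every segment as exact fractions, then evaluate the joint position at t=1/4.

  seg 0: a=-2 b=35/6 c=0 d=-5/6
  seg 1: a=3 b=10/3 c=-5/2 d=5/18
S(1/4) = -71/128

Δ: Δ0=5, Δ1=-5/3
row 1: diag=8, rhs=-40; c'=3/8, d'=-5
back: M1=-5
M: M0=0, M1=-5, M2=0
seg 0: a=-2, c=M0/2=0, d=(M1−M0)/(6·1)=-5/6, b=Δ0−h0·(2M0+M1)/6=35/6
seg 1: a=3, c=M1/2=-5/2, d=(M2−M1)/(6·3)=5/18, b=Δ1−h1·(2M1+M2)/6=10/3
t_q=1/4 → seg 0, τ=1/4; S=-2+35/6·τ+0·τ²+-5/6·τ³=-71/128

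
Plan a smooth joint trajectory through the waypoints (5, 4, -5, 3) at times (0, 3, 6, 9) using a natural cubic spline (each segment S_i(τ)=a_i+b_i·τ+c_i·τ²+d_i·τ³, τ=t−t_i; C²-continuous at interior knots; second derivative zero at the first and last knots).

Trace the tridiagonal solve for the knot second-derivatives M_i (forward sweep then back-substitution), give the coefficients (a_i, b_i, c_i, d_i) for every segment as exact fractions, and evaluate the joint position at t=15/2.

Δ: Δ0=-1/3, Δ1=-3, Δ2=8/3
row 1: diag=12, rhs=-16; c'=1/4, d'=-4/3
row 2: denom=12−3·1/4=45/4; d'=(34−3·-4/3)/(45/4)=152/45
back: M2=152/45
back: M1=-4/3−1/4·152/45=-98/45
M: M0=0, M1=-98/45, M2=152/45, M3=0
seg 0: a=5, c=M0/2=0, d=(M1−M0)/(6·3)=-49/405, b=Δ0−h0·(2M0+M1)/6=34/45
seg 1: a=4, c=M1/2=-49/45, d=(M2−M1)/(6·3)=25/81, b=Δ1−h1·(2M1+M2)/6=-113/45
seg 2: a=-5, c=M2/2=76/45, d=(M3−M2)/(6·3)=-76/405, b=Δ2−h2·(2M2+M3)/6=-32/45
t_q=15/2 → seg 2, τ=3/2; S=-5+-32/45·τ+76/45·τ²+-76/405·τ³=-29/10

  seg 0: a=5 b=34/45 c=0 d=-49/405
  seg 1: a=4 b=-113/45 c=-49/45 d=25/81
  seg 2: a=-5 b=-32/45 c=76/45 d=-76/405
S(15/2) = -29/10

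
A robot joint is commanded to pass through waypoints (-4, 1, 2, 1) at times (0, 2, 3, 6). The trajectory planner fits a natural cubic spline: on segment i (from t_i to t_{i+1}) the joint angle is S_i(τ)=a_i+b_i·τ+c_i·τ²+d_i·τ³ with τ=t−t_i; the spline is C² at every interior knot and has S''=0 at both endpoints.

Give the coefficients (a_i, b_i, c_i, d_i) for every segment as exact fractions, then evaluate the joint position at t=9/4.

Δ: Δ0=5/2, Δ1=1, Δ2=-1/3
row 1: diag=6, rhs=-9; c'=1/6, d'=-3/2
row 2: denom=8−1·1/6=47/6; d'=(-8−1·-3/2)/(47/6)=-39/47
back: M2=-39/47
back: M1=-3/2−1/6·-39/47=-64/47
M: M0=0, M1=-64/47, M2=-39/47, M3=0
seg 0: a=-4, c=M0/2=0, d=(M1−M0)/(6·2)=-16/141, b=Δ0−h0·(2M0+M1)/6=833/282
seg 1: a=1, c=M1/2=-32/47, d=(M2−M1)/(6·1)=25/282, b=Δ1−h1·(2M1+M2)/6=449/282
seg 2: a=2, c=M2/2=-39/94, d=(M3−M2)/(6·3)=13/282, b=Δ2−h2·(2M2+M3)/6=70/141
t_q=9/4 → seg 1, τ=1/4; S=1+449/282·τ+-32/47·τ²+25/282·τ³=8163/6016

  seg 0: a=-4 b=833/282 c=0 d=-16/141
  seg 1: a=1 b=449/282 c=-32/47 d=25/282
  seg 2: a=2 b=70/141 c=-39/94 d=13/282
S(9/4) = 8163/6016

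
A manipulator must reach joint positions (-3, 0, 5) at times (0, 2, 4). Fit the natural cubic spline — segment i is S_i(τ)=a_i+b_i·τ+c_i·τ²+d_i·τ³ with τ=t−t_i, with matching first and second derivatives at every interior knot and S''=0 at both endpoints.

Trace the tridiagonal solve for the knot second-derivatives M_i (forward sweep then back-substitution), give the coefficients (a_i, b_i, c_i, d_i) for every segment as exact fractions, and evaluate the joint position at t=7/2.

  seg 0: a=-3 b=5/4 c=0 d=1/16
  seg 1: a=0 b=2 c=3/8 d=-1/16
S(7/2) = 465/128

Δ: Δ0=3/2, Δ1=5/2
row 1: diag=8, rhs=6; c'=1/4, d'=3/4
back: M1=3/4
M: M0=0, M1=3/4, M2=0
seg 0: a=-3, c=M0/2=0, d=(M1−M0)/(6·2)=1/16, b=Δ0−h0·(2M0+M1)/6=5/4
seg 1: a=0, c=M1/2=3/8, d=(M2−M1)/(6·2)=-1/16, b=Δ1−h1·(2M1+M2)/6=2
t_q=7/2 → seg 1, τ=3/2; S=0+2·τ+3/8·τ²+-1/16·τ³=465/128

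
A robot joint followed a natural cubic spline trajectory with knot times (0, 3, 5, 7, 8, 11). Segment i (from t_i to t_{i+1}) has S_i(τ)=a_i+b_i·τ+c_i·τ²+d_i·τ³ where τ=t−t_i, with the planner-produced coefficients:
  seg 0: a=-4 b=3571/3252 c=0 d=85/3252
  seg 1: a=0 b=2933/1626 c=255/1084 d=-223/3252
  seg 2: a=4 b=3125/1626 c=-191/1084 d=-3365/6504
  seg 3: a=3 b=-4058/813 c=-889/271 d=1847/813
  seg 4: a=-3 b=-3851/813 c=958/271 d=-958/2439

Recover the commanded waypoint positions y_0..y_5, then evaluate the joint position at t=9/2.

y_0=-4 y_1=0 y_2=4 y_3=3 y_4=-3 y_5=4
S(9/2) = 26047/8672

y_0 = S_0(0) = a_0 = -4
y_1 = S_1(0) = a_1 = 0
y_2 = S_2(0) = a_2 = 4
y_3 = S_3(0) = a_3 = 3
y_4 = S_4(0) = a_4 = -3
y_5 = S_4(3) = 4
t_q=9/2 is in segment 1 (τ=3/2); S_1(τ)=26047/8672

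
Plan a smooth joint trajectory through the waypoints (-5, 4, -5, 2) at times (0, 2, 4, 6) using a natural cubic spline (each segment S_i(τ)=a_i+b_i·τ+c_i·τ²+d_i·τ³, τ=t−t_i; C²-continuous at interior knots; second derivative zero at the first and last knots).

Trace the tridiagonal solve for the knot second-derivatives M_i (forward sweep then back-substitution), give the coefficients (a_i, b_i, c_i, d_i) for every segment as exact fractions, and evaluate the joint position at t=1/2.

  seg 0: a=-5 b=223/30 c=0 d=-11/15
  seg 1: a=4 b=-41/30 c=-22/5 d=17/12
  seg 2: a=-5 b=-59/30 c=41/10 d=-41/60
S(1/2) = -11/8

Δ: Δ0=9/2, Δ1=-9/2, Δ2=7/2
row 1: diag=8, rhs=-54; c'=1/4, d'=-27/4
row 2: denom=8−2·1/4=15/2; d'=(48−2·-27/4)/(15/2)=41/5
back: M2=41/5
back: M1=-27/4−1/4·41/5=-44/5
M: M0=0, M1=-44/5, M2=41/5, M3=0
seg 0: a=-5, c=M0/2=0, d=(M1−M0)/(6·2)=-11/15, b=Δ0−h0·(2M0+M1)/6=223/30
seg 1: a=4, c=M1/2=-22/5, d=(M2−M1)/(6·2)=17/12, b=Δ1−h1·(2M1+M2)/6=-41/30
seg 2: a=-5, c=M2/2=41/10, d=(M3−M2)/(6·2)=-41/60, b=Δ2−h2·(2M2+M3)/6=-59/30
t_q=1/2 → seg 0, τ=1/2; S=-5+223/30·τ+0·τ²+-11/15·τ³=-11/8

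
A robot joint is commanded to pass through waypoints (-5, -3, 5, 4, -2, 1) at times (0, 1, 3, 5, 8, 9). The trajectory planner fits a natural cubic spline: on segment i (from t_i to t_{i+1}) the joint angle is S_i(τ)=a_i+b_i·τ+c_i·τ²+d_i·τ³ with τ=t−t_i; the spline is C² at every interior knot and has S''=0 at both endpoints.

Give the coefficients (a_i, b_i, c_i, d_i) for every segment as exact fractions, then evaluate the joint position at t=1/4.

  seg 0: a=-5 b=4261/2932 c=0 d=1603/2932
  seg 1: a=-3 b=4535/1466 c=4809/2932 d=-435/733
  seg 2: a=5 b=3713/1466 c=-5631/2932 d=1185/5864
  seg 3: a=4 b=-1997/733 c=-519/733 d=232/733
  seg 4: a=-2 b=1153/733 c=1569/733 d=-523/733
S(1/4) = -868461/187648

Δ: Δ0=2, Δ1=4, Δ2=-1/2, Δ3=-2, Δ4=3
row 1: diag=6, rhs=12; c'=1/3, d'=2
row 2: denom=8−2·1/3=22/3; d'=(-27−2·2)/(22/3)=-93/22
row 3: denom=10−2·3/11=104/11; d'=(-9−2·-93/22)/(104/11)=-3/52
row 4: denom=8−3·33/104=733/104; d'=(30−3·-3/52)/(733/104)=3138/733
back: M4=3138/733
back: M3=-3/52−33/104·3138/733=-1038/733
back: M2=-93/22−3/11·-1038/733=-5631/1466
back: M1=2−1/3·-5631/1466=4809/1466
M: M0=0, M1=4809/1466, M2=-5631/1466, M3=-1038/733, M4=3138/733, M5=0
seg 0: a=-5, c=M0/2=0, d=(M1−M0)/(6·1)=1603/2932, b=Δ0−h0·(2M0+M1)/6=4261/2932
seg 1: a=-3, c=M1/2=4809/2932, d=(M2−M1)/(6·2)=-435/733, b=Δ1−h1·(2M1+M2)/6=4535/1466
seg 2: a=5, c=M2/2=-5631/2932, d=(M3−M2)/(6·2)=1185/5864, b=Δ2−h2·(2M2+M3)/6=3713/1466
seg 3: a=4, c=M3/2=-519/733, d=(M4−M3)/(6·3)=232/733, b=Δ3−h3·(2M3+M4)/6=-1997/733
seg 4: a=-2, c=M4/2=1569/733, d=(M5−M4)/(6·1)=-523/733, b=Δ4−h4·(2M4+M5)/6=1153/733
t_q=1/4 → seg 0, τ=1/4; S=-5+4261/2932·τ+0·τ²+1603/2932·τ³=-868461/187648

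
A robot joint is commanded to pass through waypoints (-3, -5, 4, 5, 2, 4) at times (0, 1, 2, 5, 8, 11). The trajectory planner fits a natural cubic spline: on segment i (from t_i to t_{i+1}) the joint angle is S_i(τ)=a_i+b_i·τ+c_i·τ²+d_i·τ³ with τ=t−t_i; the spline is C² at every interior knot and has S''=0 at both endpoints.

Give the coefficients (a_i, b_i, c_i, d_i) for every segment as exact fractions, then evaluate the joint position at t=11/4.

  seg 0: a=-3 b=-715/139 c=0 d=437/139
  seg 1: a=-5 b=596/139 c=1311/139 d=-656/139
  seg 2: a=4 b=1250/139 c=-657/139 d=2302/3753
  seg 3: a=5 b=-390/139 c=331/417 d=-80/1251
  seg 4: a=2 b=32/139 c=91/417 d=-91/3753
S(11/4) = 37117/4448

Δ: Δ0=-2, Δ1=9, Δ2=1/3, Δ3=-1, Δ4=2/3
row 1: diag=4, rhs=66; c'=1/4, d'=33/2
row 2: denom=8−1·1/4=31/4; d'=(-52−1·33/2)/(31/4)=-274/31
row 3: denom=12−3·12/31=336/31; d'=(-8−3·-274/31)/(336/31)=41/24
row 4: denom=12−3·31/112=1251/112; d'=(10−3·41/24)/(1251/112)=182/417
back: M4=182/417
back: M3=41/24−31/112·182/417=662/417
back: M2=-274/31−12/31·662/417=-1314/139
back: M1=33/2−1/4·-1314/139=2622/139
M: M0=0, M1=2622/139, M2=-1314/139, M3=662/417, M4=182/417, M5=0
seg 0: a=-3, c=M0/2=0, d=(M1−M0)/(6·1)=437/139, b=Δ0−h0·(2M0+M1)/6=-715/139
seg 1: a=-5, c=M1/2=1311/139, d=(M2−M1)/(6·1)=-656/139, b=Δ1−h1·(2M1+M2)/6=596/139
seg 2: a=4, c=M2/2=-657/139, d=(M3−M2)/(6·3)=2302/3753, b=Δ2−h2·(2M2+M3)/6=1250/139
seg 3: a=5, c=M3/2=331/417, d=(M4−M3)/(6·3)=-80/1251, b=Δ3−h3·(2M3+M4)/6=-390/139
seg 4: a=2, c=M4/2=91/417, d=(M5−M4)/(6·3)=-91/3753, b=Δ4−h4·(2M4+M5)/6=32/139
t_q=11/4 → seg 2, τ=3/4; S=4+1250/139·τ+-657/139·τ²+2302/3753·τ³=37117/4448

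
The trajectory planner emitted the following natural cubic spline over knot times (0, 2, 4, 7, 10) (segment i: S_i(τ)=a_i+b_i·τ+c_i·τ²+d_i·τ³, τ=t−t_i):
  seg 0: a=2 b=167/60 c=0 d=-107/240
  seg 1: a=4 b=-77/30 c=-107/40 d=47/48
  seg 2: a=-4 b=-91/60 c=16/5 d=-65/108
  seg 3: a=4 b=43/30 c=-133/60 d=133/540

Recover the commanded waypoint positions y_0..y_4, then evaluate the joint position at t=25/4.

y_0 = S_0(0) = a_0 = 2
y_1 = S_1(0) = a_1 = 4
y_2 = S_2(0) = a_2 = -4
y_3 = S_3(0) = a_3 = 4
y_4 = S_3(3) = -5
t_q=25/4 is in segment 2 (τ=9/4); S_2(τ)=2473/1280

y_0=2 y_1=4 y_2=-4 y_3=4 y_4=-5
S(25/4) = 2473/1280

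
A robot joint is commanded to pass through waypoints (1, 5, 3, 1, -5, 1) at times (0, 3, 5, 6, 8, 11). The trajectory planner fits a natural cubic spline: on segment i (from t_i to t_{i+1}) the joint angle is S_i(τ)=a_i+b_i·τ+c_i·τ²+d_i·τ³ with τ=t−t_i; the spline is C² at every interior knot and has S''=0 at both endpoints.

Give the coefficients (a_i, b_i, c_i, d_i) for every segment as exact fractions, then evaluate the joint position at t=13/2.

  seg 0: a=1 b=1019/506 c=0 d=-1033/13662
  seg 1: a=5 b=-7/253 c=-1033/1518 d=295/3036
  seg 2: a=3 b=-1202/759 c=-74/759 d=-22/69
  seg 3: a=1 b=-692/253 c=-800/759 d=1399/3036
  seg 4: a=-5 b=-1079/759 c=2597/1518 d=-2597/13662
S(13/2) = -4643/8096

Δ: Δ0=4/3, Δ1=-1, Δ2=-2, Δ3=-3, Δ4=2
row 1: diag=10, rhs=-14; c'=1/5, d'=-7/5
row 2: denom=6−2·1/5=28/5; d'=(-6−2·-7/5)/(28/5)=-4/7
row 3: denom=6−1·5/28=163/28; d'=(-6−1·-4/7)/(163/28)=-152/163
row 4: denom=10−2·56/163=1518/163; d'=(30−2·-152/163)/(1518/163)=2597/759
back: M4=2597/759
back: M3=-152/163−56/163·2597/759=-1600/759
back: M2=-4/7−5/28·-1600/759=-148/759
back: M1=-7/5−1/5·-148/759=-1033/759
M: M0=0, M1=-1033/759, M2=-148/759, M3=-1600/759, M4=2597/759, M5=0
seg 0: a=1, c=M0/2=0, d=(M1−M0)/(6·3)=-1033/13662, b=Δ0−h0·(2M0+M1)/6=1019/506
seg 1: a=5, c=M1/2=-1033/1518, d=(M2−M1)/(6·2)=295/3036, b=Δ1−h1·(2M1+M2)/6=-7/253
seg 2: a=3, c=M2/2=-74/759, d=(M3−M2)/(6·1)=-22/69, b=Δ2−h2·(2M2+M3)/6=-1202/759
seg 3: a=1, c=M3/2=-800/759, d=(M4−M3)/(6·2)=1399/3036, b=Δ3−h3·(2M3+M4)/6=-692/253
seg 4: a=-5, c=M4/2=2597/1518, d=(M5−M4)/(6·3)=-2597/13662, b=Δ4−h4·(2M4+M5)/6=-1079/759
t_q=13/2 → seg 3, τ=1/2; S=1+-692/253·τ+-800/759·τ²+1399/3036·τ³=-4643/8096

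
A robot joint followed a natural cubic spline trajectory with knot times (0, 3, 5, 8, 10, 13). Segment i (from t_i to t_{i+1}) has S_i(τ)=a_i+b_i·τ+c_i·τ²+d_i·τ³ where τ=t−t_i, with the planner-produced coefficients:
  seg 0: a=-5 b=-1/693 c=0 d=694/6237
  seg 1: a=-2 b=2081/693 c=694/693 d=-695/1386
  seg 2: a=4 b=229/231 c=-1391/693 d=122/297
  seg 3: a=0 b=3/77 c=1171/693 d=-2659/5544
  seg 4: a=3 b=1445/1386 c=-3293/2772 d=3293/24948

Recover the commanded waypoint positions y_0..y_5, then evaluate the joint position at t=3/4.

y_0=-5 y_1=-2 y_2=4 y_3=0 y_4=3 y_5=-1
S(3/4) = -12207/2464

y_0 = S_0(0) = a_0 = -5
y_1 = S_1(0) = a_1 = -2
y_2 = S_2(0) = a_2 = 4
y_3 = S_3(0) = a_3 = 0
y_4 = S_4(0) = a_4 = 3
y_5 = S_4(3) = -1
t_q=3/4 is in segment 0 (τ=3/4); S_0(τ)=-12207/2464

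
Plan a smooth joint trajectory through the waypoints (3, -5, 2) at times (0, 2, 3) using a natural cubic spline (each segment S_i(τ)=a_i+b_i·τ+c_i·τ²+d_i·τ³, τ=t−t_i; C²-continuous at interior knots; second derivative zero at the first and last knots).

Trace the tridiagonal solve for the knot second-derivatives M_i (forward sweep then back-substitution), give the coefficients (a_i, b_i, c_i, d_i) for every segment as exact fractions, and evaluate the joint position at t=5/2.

  seg 0: a=3 b=-23/3 c=0 d=11/12
  seg 1: a=-5 b=10/3 c=11/2 d=-11/6
S(5/2) = -35/16

Δ: Δ0=-4, Δ1=7
row 1: diag=6, rhs=66; c'=1/6, d'=11
back: M1=11
M: M0=0, M1=11, M2=0
seg 0: a=3, c=M0/2=0, d=(M1−M0)/(6·2)=11/12, b=Δ0−h0·(2M0+M1)/6=-23/3
seg 1: a=-5, c=M1/2=11/2, d=(M2−M1)/(6·1)=-11/6, b=Δ1−h1·(2M1+M2)/6=10/3
t_q=5/2 → seg 1, τ=1/2; S=-5+10/3·τ+11/2·τ²+-11/6·τ³=-35/16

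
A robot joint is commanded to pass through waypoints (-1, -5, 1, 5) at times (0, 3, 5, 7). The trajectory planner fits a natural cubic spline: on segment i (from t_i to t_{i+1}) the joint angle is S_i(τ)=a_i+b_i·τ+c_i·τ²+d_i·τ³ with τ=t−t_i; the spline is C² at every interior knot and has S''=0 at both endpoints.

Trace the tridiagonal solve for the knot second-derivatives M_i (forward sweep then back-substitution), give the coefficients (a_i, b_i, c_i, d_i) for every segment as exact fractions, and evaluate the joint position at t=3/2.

Δ: Δ0=-4/3, Δ1=3, Δ2=2
row 1: diag=10, rhs=26; c'=1/5, d'=13/5
row 2: denom=8−2·1/5=38/5; d'=(-6−2·13/5)/(38/5)=-28/19
back: M2=-28/19
back: M1=13/5−1/5·-28/19=55/19
M: M0=0, M1=55/19, M2=-28/19, M3=0
seg 0: a=-1, c=M0/2=0, d=(M1−M0)/(6·3)=55/342, b=Δ0−h0·(2M0+M1)/6=-317/114
seg 1: a=-5, c=M1/2=55/38, d=(M2−M1)/(6·2)=-83/228, b=Δ1−h1·(2M1+M2)/6=89/57
seg 2: a=1, c=M2/2=-14/19, d=(M3−M2)/(6·2)=7/57, b=Δ2−h2·(2M2+M3)/6=170/57
t_q=3/2 → seg 0, τ=3/2; S=-1+-317/114·τ+0·τ²+55/342·τ³=-1407/304

  seg 0: a=-1 b=-317/114 c=0 d=55/342
  seg 1: a=-5 b=89/57 c=55/38 d=-83/228
  seg 2: a=1 b=170/57 c=-14/19 d=7/57
S(3/2) = -1407/304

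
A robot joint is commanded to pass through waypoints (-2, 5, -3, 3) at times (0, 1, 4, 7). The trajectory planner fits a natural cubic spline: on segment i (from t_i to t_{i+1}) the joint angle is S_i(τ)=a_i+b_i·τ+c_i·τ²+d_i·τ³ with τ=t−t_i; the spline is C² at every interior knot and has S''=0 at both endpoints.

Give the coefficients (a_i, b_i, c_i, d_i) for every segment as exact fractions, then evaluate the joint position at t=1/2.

Δ: Δ0=7, Δ1=-8/3, Δ2=2
row 1: diag=8, rhs=-58; c'=3/8, d'=-29/4
row 2: denom=12−3·3/8=87/8; d'=(28−3·-29/4)/(87/8)=398/87
back: M2=398/87
back: M1=-29/4−3/8·398/87=-260/29
M: M0=0, M1=-260/29, M2=398/87, M3=0
seg 0: a=-2, c=M0/2=0, d=(M1−M0)/(6·1)=-130/87, b=Δ0−h0·(2M0+M1)/6=739/87
seg 1: a=5, c=M1/2=-130/29, d=(M2−M1)/(6·3)=589/783, b=Δ1−h1·(2M1+M2)/6=349/87
seg 2: a=-3, c=M2/2=199/87, d=(M3−M2)/(6·3)=-199/783, b=Δ2−h2·(2M2+M3)/6=-224/87
t_q=1/2 → seg 0, τ=1/2; S=-2+739/87·τ+0·τ²+-130/87·τ³=239/116

  seg 0: a=-2 b=739/87 c=0 d=-130/87
  seg 1: a=5 b=349/87 c=-130/29 d=589/783
  seg 2: a=-3 b=-224/87 c=199/87 d=-199/783
S(1/2) = 239/116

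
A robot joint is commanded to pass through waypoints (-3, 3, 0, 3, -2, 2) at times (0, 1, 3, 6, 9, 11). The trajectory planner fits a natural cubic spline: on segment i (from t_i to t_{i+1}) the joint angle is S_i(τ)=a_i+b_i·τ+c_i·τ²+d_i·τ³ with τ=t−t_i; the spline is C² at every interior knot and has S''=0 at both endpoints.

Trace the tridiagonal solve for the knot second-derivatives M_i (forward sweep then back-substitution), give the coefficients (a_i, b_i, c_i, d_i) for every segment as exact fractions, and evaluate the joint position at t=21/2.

Δ: Δ0=6, Δ1=-3/2, Δ2=1, Δ3=-5/3, Δ4=2
row 1: diag=6, rhs=-45; c'=1/3, d'=-15/2
row 2: denom=10−2·1/3=28/3; d'=(15−2·-15/2)/(28/3)=45/14
row 3: denom=12−3·9/28=309/28; d'=(-16−3·45/14)/(309/28)=-718/309
row 4: denom=10−3·28/103=946/103; d'=(22−3·-718/309)/(946/103)=1492/473
back: M4=1492/473
back: M3=-718/309−28/103·1492/473=-4514/1419
back: M2=45/14−9/28·-4514/1419=2004/473
back: M1=-15/2−1/3·2004/473=-8431/946
M: M0=0, M1=-8431/946, M2=2004/473, M3=-4514/1419, M4=1492/473, M5=0
seg 0: a=-3, c=M0/2=0, d=(M1−M0)/(6·1)=-8431/5676, b=Δ0−h0·(2M0+M1)/6=42487/5676
seg 1: a=3, c=M1/2=-8431/1892, d=(M2−M1)/(6·2)=12439/11352, b=Δ1−h1·(2M1+M2)/6=8597/2838
seg 2: a=0, c=M2/2=1002/473, d=(M3−M2)/(6·3)=-5263/12771, b=Δ2−h2·(2M2+M3)/6=-2336/1419
seg 3: a=3, c=M3/2=-2257/1419, d=(M4−M3)/(6·3)=4495/12771, b=Δ3−h3·(2M3+M4)/6=-89/1419
seg 4: a=-2, c=M4/2=746/473, d=(M5−M4)/(6·2)=-373/1419, b=Δ4−h4·(2M4+M5)/6=-146/1419
t_q=21/2 → seg 4, τ=3/2; S=-2+-146/1419·τ+746/473·τ²+-373/1419·τ³=1919/3784

  seg 0: a=-3 b=42487/5676 c=0 d=-8431/5676
  seg 1: a=3 b=8597/2838 c=-8431/1892 d=12439/11352
  seg 2: a=0 b=-2336/1419 c=1002/473 d=-5263/12771
  seg 3: a=3 b=-89/1419 c=-2257/1419 d=4495/12771
  seg 4: a=-2 b=-146/1419 c=746/473 d=-373/1419
S(21/2) = 1919/3784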